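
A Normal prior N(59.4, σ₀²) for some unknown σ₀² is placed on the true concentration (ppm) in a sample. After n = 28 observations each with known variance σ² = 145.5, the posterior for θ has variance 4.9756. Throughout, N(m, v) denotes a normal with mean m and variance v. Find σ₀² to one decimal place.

σ₀² = 117.1

Posterior precision equals prior precision plus data precision: 1/σ_n² = 1/σ₀² + n/σ².
So 1/σ₀² = 1/4.9756 − 28/145.5 = 0.200981 − 0.192440 = 0.008541.
Hence σ₀² = 1/0.008541 ≈ 117.1.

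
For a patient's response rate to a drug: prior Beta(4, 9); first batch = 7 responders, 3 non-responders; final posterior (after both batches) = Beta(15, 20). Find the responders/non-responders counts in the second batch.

4 responders and 8 non-responders

Sequential conjugate updates are equivalent to a single update on the pooled data, so total successes = posterior α − prior α and total failures = posterior β − prior β.
Total across both batches: 15−4=11 responders, 20−9=11 non-responders.
Subtract the first batch: 11−7=4 responders and 11−3=8 non-responders.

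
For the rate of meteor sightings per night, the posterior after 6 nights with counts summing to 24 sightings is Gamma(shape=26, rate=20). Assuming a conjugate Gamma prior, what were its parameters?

Gamma(shape=2, rate=14)

Gamma–Poisson conjugacy: posterior shape = α + Σxᵢ, posterior rate = β + n.
So α = 26 − 24 = 2 and β = 20 − 6 = 14.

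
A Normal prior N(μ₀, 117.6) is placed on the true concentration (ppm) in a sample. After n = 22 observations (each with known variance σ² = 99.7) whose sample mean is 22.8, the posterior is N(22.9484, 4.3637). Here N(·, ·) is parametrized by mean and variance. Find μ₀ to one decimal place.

The posterior mean is a precision-weighted average: μ_n = (τ₀μ₀ + τ_data·x̄)/(τ₀+τ_data), with τ₀=1/σ₀² and τ_data=n/σ².
Here τ₀ = 1/117.6 = 0.008503 and τ_data = 22/99.7 = 0.220662, so τ_n = 0.229165.
Rearranging for μ₀: μ₀ = (μ_n·τ_n − τ_data·x̄)/τ₀ = (22.9484·0.229165 − 0.220662·22.8) / 0.008503 = 0.227876/0.008503 ≈ 26.8.

μ₀ = 26.8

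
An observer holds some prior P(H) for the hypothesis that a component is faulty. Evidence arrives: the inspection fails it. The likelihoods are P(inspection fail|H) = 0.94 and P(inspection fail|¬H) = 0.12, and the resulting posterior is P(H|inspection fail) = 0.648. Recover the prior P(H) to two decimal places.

In odds form, posterior odds = prior odds × likelihood ratio, so prior odds = posterior odds ÷ LR.
Posterior odds = 0.648/(1−0.648) = 1.8409. LR = 0.94/0.12 = 7.8333.
Prior odds = 1.8409/7.8333 = 0.2350, so P(H) = 0.2350/(1+0.2350) ≈ 0.19.

P(H) = 0.19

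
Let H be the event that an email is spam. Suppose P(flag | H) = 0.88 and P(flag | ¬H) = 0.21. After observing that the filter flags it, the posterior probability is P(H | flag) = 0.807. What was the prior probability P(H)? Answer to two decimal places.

P(H) = 0.50

Bayes' rule in odds form gives O(H|E) = O(H)·[P(E|H)/P(E|¬H)], hence O(H) = O(H|E)/LR.
Posterior odds = 0.807/(1−0.807) = 4.1813. LR = 0.88/0.21 = 4.1905.
Prior odds = 4.1813/4.1905 = 0.9978, so P(H) = 0.9978/(1+0.9978) ≈ 0.50.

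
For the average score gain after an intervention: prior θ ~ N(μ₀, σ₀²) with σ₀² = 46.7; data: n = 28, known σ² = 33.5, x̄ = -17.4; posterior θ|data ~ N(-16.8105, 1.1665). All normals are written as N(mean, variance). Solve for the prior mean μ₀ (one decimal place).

μ₀ = 6.2

The posterior mean is a precision-weighted average: μ_n = (τ₀μ₀ + τ_data·x̄)/(τ₀+τ_data), with τ₀=1/σ₀² and τ_data=n/σ².
Here τ₀ = 1/46.7 = 0.021413 and τ_data = 28/33.5 = 0.835821, so τ_n = 0.857234.
Rearranging for μ₀: μ₀ = (μ_n·τ_n − τ_data·x̄)/τ₀ = (-16.8105·0.857234 − 0.835821·-17.4) / 0.021413 = 0.132753/0.021413 ≈ 6.2.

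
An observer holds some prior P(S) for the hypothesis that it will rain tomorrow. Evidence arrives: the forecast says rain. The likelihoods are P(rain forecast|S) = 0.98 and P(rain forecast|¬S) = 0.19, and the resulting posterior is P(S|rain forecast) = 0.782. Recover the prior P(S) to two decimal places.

P(S) = 0.41

Bayes' rule in odds form gives O(S|E) = O(S)·[P(E|S)/P(E|¬S)], hence O(S) = O(S|E)/LR.
Posterior odds = 0.782/(1−0.782) = 3.5872. LR = 0.98/0.19 = 5.1579.
Prior odds = 3.5872/5.1579 = 0.6955, so P(S) = 0.6955/(1+0.6955) ≈ 0.41.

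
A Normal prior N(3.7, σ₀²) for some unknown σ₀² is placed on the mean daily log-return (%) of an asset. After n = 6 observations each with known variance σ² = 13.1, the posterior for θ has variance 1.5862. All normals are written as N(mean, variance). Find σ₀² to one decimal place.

σ₀² = 5.8

For the Normal–Normal model with known σ², precisions add: τ_n = τ₀ + n/σ².
So 1/σ₀² = 1/1.5862 − 6/13.1 = 0.630438 − 0.458015 = 0.172423.
Hence σ₀² = 1/0.172423 ≈ 5.8.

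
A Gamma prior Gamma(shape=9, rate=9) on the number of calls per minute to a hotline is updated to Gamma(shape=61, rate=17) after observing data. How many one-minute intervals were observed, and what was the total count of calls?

n = 8 one-minute intervals with total 52 calls

A Gamma(α, β) prior (rate parametrization) on a Poisson rate with n observations summing to S gives posterior Gamma(α+S, β+n).
Matching: Σxᵢ = 61 − 9 = 52 and n = 17 − 9 = 8.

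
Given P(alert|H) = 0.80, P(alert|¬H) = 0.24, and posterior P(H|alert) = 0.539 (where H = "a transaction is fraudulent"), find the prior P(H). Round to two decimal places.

In odds form, posterior odds = prior odds × likelihood ratio, so prior odds = posterior odds ÷ LR.
Posterior odds = 0.539/(1−0.539) = 1.1692. LR = 0.80/0.24 = 3.3333.
Prior odds = 1.1692/3.3333 = 0.3508, so P(H) = 0.3508/(1+0.3508) ≈ 0.26.

P(H) = 0.26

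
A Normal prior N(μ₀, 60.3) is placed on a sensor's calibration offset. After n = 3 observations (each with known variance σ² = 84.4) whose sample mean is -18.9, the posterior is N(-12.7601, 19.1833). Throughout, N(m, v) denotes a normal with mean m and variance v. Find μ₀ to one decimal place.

μ₀ = 0.4

The posterior mean is a precision-weighted average: μ_n = (τ₀μ₀ + τ_data·x̄)/(τ₀+τ_data), with τ₀=1/σ₀² and τ_data=n/σ².
Here τ₀ = 1/60.3 = 0.016584 and τ_data = 3/84.4 = 0.035545, so τ_n = 0.052129.
Rearranging for μ₀: μ₀ = (μ_n·τ_n − τ_data·x̄)/τ₀ = (-12.7601·0.052129 − 0.035545·-18.9) / 0.016584 = 0.006629/0.016584 ≈ 0.4.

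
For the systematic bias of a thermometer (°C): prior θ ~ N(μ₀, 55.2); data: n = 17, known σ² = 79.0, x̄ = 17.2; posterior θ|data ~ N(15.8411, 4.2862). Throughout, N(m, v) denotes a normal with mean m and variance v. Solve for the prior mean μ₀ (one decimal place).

The posterior mean is a precision-weighted average: μ_n = (τ₀μ₀ + τ_data·x̄)/(τ₀+τ_data), with τ₀=1/σ₀² and τ_data=n/σ².
Here τ₀ = 1/55.2 = 0.018116 and τ_data = 17/79.0 = 0.215190, so τ_n = 0.233306.
Rearranging for μ₀: μ₀ = (μ_n·τ_n − τ_data·x̄)/τ₀ = (15.8411·0.233306 − 0.215190·17.2) / 0.018116 = -0.005444/0.018116 ≈ -0.3.

μ₀ = -0.3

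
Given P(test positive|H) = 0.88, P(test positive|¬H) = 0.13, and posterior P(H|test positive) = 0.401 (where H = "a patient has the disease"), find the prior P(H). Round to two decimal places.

P(H) = 0.09

In odds form, posterior odds = prior odds × likelihood ratio, so prior odds = posterior odds ÷ LR.
Posterior odds = 0.401/(1−0.401) = 0.6694. LR = 0.88/0.13 = 6.7692.
Prior odds = 0.6694/6.7692 = 0.0989, so P(H) = 0.0989/(1+0.0989) ≈ 0.09.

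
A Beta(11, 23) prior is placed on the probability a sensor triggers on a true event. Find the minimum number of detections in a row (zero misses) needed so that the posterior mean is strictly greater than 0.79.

After k detections and 0 misses the posterior is Beta(11+k, 23), with mean (11+k)/(11+23+k).
Set (11+k)/(34+k) > 0.79 and solve: k > (0.79·34 − 11)/(1 − 0.79) = 75.524.
The smallest integer exceeding 75.524 is 76.

k = 76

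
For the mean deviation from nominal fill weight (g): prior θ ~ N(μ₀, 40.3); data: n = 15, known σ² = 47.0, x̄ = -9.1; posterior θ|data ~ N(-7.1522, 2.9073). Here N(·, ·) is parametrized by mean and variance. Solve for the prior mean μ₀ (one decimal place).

μ₀ = 17.9

The posterior mean is a precision-weighted average: μ_n = (τ₀μ₀ + τ_data·x̄)/(τ₀+τ_data), with τ₀=1/σ₀² and τ_data=n/σ².
Here τ₀ = 1/40.3 = 0.024814 and τ_data = 15/47.0 = 0.319149, so τ_n = 0.343963.
Rearranging for μ₀: μ₀ = (μ_n·τ_n − τ_data·x̄)/τ₀ = (-7.1522·0.343963 − 0.319149·-9.1) / 0.024814 = 0.444164/0.024814 ≈ 17.9.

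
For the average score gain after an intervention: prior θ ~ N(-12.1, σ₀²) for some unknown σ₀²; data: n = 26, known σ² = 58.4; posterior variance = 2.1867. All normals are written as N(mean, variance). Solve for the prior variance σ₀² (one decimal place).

For the Normal–Normal model with known σ², precisions add: τ_n = τ₀ + n/σ².
So 1/σ₀² = 1/2.1867 − 26/58.4 = 0.457310 − 0.445205 = 0.012105.
Hence σ₀² = 1/0.012105 ≈ 82.6.

σ₀² = 82.6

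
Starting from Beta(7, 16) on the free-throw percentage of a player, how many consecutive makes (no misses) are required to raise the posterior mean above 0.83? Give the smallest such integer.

k = 72

After k makes and 0 misses the posterior is Beta(7+k, 16), with mean (7+k)/(7+16+k).
Set (7+k)/(23+k) > 0.83 and solve: k > (0.83·23 − 7)/(1 − 0.83) = 71.118.
The smallest integer exceeding 71.118 is 72, and checking k=72: (79)/(95) = 0.8316 > 0.83.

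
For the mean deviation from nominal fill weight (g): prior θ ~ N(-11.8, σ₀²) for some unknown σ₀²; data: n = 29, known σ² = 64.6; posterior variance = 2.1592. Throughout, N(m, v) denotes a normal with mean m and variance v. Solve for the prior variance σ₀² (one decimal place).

For the Normal–Normal model with known σ², precisions add: τ_n = τ₀ + n/σ².
So 1/σ₀² = 1/2.1592 − 29/64.6 = 0.463134 − 0.448916 = 0.014218.
Hence σ₀² = 1/0.014218 ≈ 70.3.

σ₀² = 70.3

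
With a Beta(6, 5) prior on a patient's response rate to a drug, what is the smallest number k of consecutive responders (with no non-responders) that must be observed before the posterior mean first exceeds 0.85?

k = 23

After k responders and 0 non-responders the posterior is Beta(6+k, 5), with mean (6+k)/(6+5+k).
Set (6+k)/(11+k) > 0.85 and solve: k > (0.85·11 − 6)/(1 − 0.85) = 22.333.
The smallest integer exceeding 22.333 is 23.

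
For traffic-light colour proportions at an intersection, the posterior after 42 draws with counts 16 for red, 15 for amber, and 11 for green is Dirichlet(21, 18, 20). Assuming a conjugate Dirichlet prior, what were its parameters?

For a Dirichlet(α) prior with multinomial counts c, the posterior is Dirichlet(α + c) componentwise.
Subtract each count from the matching posterior parameter: 21−16=5, 18−15=3, 20−11=9.

Dirichlet(5, 3, 9)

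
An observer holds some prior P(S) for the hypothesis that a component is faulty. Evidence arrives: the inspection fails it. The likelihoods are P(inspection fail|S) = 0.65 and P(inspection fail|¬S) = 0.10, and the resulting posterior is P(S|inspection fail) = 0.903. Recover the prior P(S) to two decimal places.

P(S) = 0.59

Bayes' rule in odds form gives O(S|E) = O(S)·[P(E|S)/P(E|¬S)], hence O(S) = O(S|E)/LR.
Posterior odds = 0.903/(1−0.903) = 9.3093. LR = 0.65/0.10 = 6.5000.
Prior odds = 9.3093/6.5000 = 1.4322, so P(S) = 1.4322/(1+1.4322) ≈ 0.59.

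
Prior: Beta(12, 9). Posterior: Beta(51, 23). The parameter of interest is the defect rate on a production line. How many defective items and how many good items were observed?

39 defective items and 14 good items

Beta is conjugate to the binomial likelihood: posterior = Beta(α+s, β+f).
So s = 51 − 12 = 39 and f = 23 − 9 = 14.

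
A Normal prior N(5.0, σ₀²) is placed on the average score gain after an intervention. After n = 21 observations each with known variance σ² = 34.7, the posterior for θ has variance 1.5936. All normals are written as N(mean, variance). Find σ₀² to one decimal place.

σ₀² = 44.8

For the Normal–Normal model with known σ², precisions add: τ_n = τ₀ + n/σ².
So 1/σ₀² = 1/1.5936 − 21/34.7 = 0.627510 − 0.605187 = 0.022323.
Hence σ₀² = 1/0.022323 ≈ 44.8.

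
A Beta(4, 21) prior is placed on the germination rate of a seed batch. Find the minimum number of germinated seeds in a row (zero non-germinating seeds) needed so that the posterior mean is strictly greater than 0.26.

k = 4

After k germinated seeds and 0 non-germinating seeds the posterior is Beta(4+k, 21), with mean (4+k)/(4+21+k).
Set (4+k)/(25+k) > 0.26 and solve: k > (0.26·25 − 4)/(1 − 0.26) = 3.378.
The smallest integer exceeding 3.378 is 4, and checking k=4: (8)/(29) = 0.2759 > 0.26.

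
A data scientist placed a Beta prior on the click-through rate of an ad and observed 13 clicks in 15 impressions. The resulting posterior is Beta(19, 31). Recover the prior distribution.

Beta(6, 29)

A Beta(a, b) prior with s successes and f failures in binomial data gives a Beta(a+s, b+f) posterior.
Subtract the data counts: 19−13=6, 31−2=29.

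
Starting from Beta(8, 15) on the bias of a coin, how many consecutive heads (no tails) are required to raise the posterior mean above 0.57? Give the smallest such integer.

After k heads and 0 tails the posterior is Beta(8+k, 15), with mean (8+k)/(8+15+k).
Set (8+k)/(23+k) > 0.57 and solve: k > (0.57·23 − 8)/(1 − 0.57) = 11.884.
The smallest integer exceeding 11.884 is 12, and checking k=12: (20)/(35) = 0.5714 > 0.57.

k = 12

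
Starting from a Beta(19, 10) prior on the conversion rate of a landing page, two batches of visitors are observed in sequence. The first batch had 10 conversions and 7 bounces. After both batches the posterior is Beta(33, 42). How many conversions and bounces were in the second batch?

4 conversions and 25 bounces

Sequential conjugate updates are equivalent to a single update on the pooled data, so total successes = posterior α − prior α and total failures = posterior β − prior β.
Total across both batches: 33−19=14 conversions, 42−10=32 bounces.
Subtract the first batch: 14−10=4 conversions and 32−7=25 bounces.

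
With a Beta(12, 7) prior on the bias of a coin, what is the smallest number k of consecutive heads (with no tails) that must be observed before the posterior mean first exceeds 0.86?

k = 32

After k heads and 0 tails the posterior is Beta(12+k, 7), with mean (12+k)/(12+7+k).
Set (12+k)/(19+k) > 0.86 and solve: k > (0.86·19 − 12)/(1 − 0.86) = 31.000.
The smallest integer exceeding 31.000 is 32, and checking k=32: (44)/(51) = 0.8627 > 0.86.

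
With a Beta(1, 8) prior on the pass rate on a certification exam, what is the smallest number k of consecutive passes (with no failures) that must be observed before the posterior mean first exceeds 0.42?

k = 5

After k passes and 0 failures the posterior is Beta(1+k, 8), with mean (1+k)/(1+8+k).
Set (1+k)/(9+k) > 0.42 and solve: k > (0.42·9 − 1)/(1 − 0.42) = 4.793.
The smallest integer exceeding 4.793 is 5, and checking k=5: (6)/(14) = 0.4286 > 0.42.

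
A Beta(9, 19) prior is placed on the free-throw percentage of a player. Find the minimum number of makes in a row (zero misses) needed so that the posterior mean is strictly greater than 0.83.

After k makes and 0 misses the posterior is Beta(9+k, 19), with mean (9+k)/(9+19+k).
Set (9+k)/(28+k) > 0.83 and solve: k > (0.83·28 − 9)/(1 − 0.83) = 83.765.
The smallest integer exceeding 83.765 is 84.

k = 84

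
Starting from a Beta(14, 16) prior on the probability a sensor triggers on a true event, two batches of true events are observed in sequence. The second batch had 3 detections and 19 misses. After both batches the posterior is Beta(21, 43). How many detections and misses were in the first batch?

Sequential conjugate updates are equivalent to a single update on the pooled data, so total successes = posterior α − prior α and total failures = posterior β − prior β.
Total across both batches: 21−14=7 detections, 43−16=27 misses.
Subtract the second batch: 7−3=4 detections and 27−19=8 misses.

4 detections and 8 misses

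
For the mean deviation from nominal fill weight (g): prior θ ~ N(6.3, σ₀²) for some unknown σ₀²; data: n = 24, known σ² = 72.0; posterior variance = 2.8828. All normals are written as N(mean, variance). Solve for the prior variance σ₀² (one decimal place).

σ₀² = 73.8

Posterior precision equals prior precision plus data precision: 1/σ_n² = 1/σ₀² + n/σ².
So 1/σ₀² = 1/2.8828 − 24/72.0 = 0.346885 − 0.333333 = 0.013552.
Hence σ₀² = 1/0.013552 ≈ 73.8.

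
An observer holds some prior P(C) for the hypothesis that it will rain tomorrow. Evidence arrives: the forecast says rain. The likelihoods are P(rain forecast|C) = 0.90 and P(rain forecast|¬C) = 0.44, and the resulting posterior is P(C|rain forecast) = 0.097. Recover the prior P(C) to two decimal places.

Bayes' rule in odds form gives O(C|E) = O(C)·[P(E|C)/P(E|¬C)], hence O(C) = O(C|E)/LR.
Posterior odds = 0.097/(1−0.097) = 0.1074. LR = 0.90/0.44 = 2.0455.
Prior odds = 0.1074/2.0455 = 0.0525, so P(C) = 0.0525/(1+0.0525) ≈ 0.05.

P(C) = 0.05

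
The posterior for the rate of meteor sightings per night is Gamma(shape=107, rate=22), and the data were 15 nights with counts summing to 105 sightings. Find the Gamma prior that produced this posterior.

A Gamma(α, β) prior (rate parametrization) on a Poisson rate with n observations summing to S gives posterior Gamma(α+S, β+n).
So α = 107 − 105 = 2 and β = 22 − 15 = 7.

Gamma(shape=2, rate=7)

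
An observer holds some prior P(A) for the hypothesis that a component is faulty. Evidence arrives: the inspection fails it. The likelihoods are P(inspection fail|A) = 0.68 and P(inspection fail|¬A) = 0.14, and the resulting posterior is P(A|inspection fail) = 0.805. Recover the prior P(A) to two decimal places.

In odds form, posterior odds = prior odds × likelihood ratio, so prior odds = posterior odds ÷ LR.
Posterior odds = 0.805/(1−0.805) = 4.1282. LR = 0.68/0.14 = 4.8571.
Prior odds = 4.1282/4.8571 = 0.8499, so P(A) = 0.8499/(1+0.8499) ≈ 0.46.

P(A) = 0.46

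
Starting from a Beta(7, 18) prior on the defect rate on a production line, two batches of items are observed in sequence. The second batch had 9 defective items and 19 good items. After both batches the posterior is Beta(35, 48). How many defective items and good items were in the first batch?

Sequential conjugate updates are equivalent to a single update on the pooled data, so total successes = posterior α − prior α and total failures = posterior β − prior β.
Total across both batches: 35−7=28 defective items, 48−18=30 good items.
Subtract the second batch: 28−9=19 defective items and 30−19=11 good items.

19 defective items and 11 good items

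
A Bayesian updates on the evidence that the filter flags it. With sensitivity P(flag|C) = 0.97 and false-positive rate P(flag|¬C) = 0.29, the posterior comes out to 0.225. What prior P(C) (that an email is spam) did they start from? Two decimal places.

Bayes' rule in odds form gives O(C|E) = O(C)·[P(E|C)/P(E|¬C)], hence O(C) = O(C|E)/LR.
Posterior odds = 0.225/(1−0.225) = 0.2903. LR = 0.97/0.29 = 3.3448.
Prior odds = 0.2903/3.3448 = 0.0868, so P(C) = 0.0868/(1+0.0868) ≈ 0.08.

P(C) = 0.08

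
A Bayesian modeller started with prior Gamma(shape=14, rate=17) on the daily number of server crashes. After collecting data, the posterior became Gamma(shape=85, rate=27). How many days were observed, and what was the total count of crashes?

n = 10 days with total 71 crashes

A Gamma(α, β) prior (rate parametrization) on a Poisson rate with n observations summing to S gives posterior Gamma(α+S, β+n).
Matching: Σxᵢ = 85 − 14 = 71 and n = 27 − 17 = 10.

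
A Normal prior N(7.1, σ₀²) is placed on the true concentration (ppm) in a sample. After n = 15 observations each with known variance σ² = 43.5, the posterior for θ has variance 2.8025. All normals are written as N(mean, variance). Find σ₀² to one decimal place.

Posterior precision equals prior precision plus data precision: 1/σ_n² = 1/σ₀² + n/σ².
So 1/σ₀² = 1/2.8025 − 15/43.5 = 0.356824 − 0.344828 = 0.011996.
Hence σ₀² = 1/0.011996 ≈ 83.4.

σ₀² = 83.4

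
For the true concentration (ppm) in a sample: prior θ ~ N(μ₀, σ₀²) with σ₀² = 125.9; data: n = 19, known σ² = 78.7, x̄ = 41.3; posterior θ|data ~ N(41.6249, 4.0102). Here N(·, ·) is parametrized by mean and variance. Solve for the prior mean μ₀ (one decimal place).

μ₀ = 51.5

With known observation variance, the Normal–Normal posterior has precision τ_n = τ₀ + n/σ² and mean μ_n = (τ₀μ₀ + (n/σ²)x̄)/τ_n.
Here τ₀ = 1/125.9 = 0.007943 and τ_data = 19/78.7 = 0.241423, so τ_n = 0.249366.
Rearranging for μ₀: μ₀ = (μ_n·τ_n − τ_data·x̄)/τ₀ = (41.6249·0.249366 − 0.241423·41.3) / 0.007943 = 0.409065/0.007943 ≈ 51.5.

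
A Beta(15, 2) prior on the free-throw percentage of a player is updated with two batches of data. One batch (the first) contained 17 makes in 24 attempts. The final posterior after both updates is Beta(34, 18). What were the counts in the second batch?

2 makes and 9 misses

Because Beta–binomial updating is additive in the counts, the combined data contributed (α_post−α_prior, β_post−β_prior) successes and failures.
Total across both batches: 34−15=19 makes, 18−2=16 misses.
Subtract the first batch: 19−17=2 makes and 16−7=9 misses.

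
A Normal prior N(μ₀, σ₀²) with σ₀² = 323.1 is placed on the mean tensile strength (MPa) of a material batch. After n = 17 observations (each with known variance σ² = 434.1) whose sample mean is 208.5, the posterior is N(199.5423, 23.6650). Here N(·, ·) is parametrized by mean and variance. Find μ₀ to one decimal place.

The posterior mean is a precision-weighted average: μ_n = (τ₀μ₀ + τ_data·x̄)/(τ₀+τ_data), with τ₀=1/σ₀² and τ_data=n/σ².
Here τ₀ = 1/323.1 = 0.003095 and τ_data = 17/434.1 = 0.039161, so τ_n = 0.042256.
Rearranging for μ₀: μ₀ = (μ_n·τ_n − τ_data·x̄)/τ₀ = (199.5423·0.042256 − 0.039161·208.5) / 0.003095 = 0.266791/0.003095 ≈ 86.2.

μ₀ = 86.2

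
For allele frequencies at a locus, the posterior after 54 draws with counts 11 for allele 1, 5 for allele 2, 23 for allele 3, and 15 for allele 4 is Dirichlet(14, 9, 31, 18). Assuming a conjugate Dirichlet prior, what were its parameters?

For a Dirichlet(α) prior with multinomial counts c, the posterior is Dirichlet(α + c) componentwise.
Subtract each count from the matching posterior parameter: 14−11=3, 9−5=4, 31−23=8, 18−15=3.

Dirichlet(3, 4, 8, 3)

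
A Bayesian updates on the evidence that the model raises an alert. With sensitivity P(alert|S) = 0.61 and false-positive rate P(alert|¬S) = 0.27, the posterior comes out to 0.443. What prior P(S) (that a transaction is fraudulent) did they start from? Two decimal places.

P(S) = 0.26

In odds form, posterior odds = prior odds × likelihood ratio, so prior odds = posterior odds ÷ LR.
Posterior odds = 0.443/(1−0.443) = 0.7953. LR = 0.61/0.27 = 2.2593.
Prior odds = 0.7953/2.2593 = 0.3520, so P(S) = 0.3520/(1+0.3520) ≈ 0.26.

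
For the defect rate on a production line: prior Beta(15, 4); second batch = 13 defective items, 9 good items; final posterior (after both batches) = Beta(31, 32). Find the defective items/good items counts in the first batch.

3 defective items and 19 good items

Because Beta–binomial updating is additive in the counts, the combined data contributed (α_post−α_prior, β_post−β_prior) successes and failures.
Total across both batches: 31−15=16 defective items, 32−4=28 good items.
Subtract the second batch: 16−13=3 defective items and 28−9=19 good items.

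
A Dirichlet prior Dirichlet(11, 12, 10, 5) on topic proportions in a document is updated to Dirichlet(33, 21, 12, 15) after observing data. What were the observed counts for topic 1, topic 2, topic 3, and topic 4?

For a Dirichlet(α) prior with multinomial counts c, the posterior is Dirichlet(α + c) componentwise.
Counts are posterior − prior componentwise: 33−11=22, 21−12=9, 12−10=2, 15−5=10.

counts (22, 9, 2, 10)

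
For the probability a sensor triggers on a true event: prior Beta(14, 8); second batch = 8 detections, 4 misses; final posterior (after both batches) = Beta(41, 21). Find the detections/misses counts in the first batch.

Because Beta–binomial updating is additive in the counts, the combined data contributed (α_post−α_prior, β_post−β_prior) successes and failures.
Total across both batches: 41−14=27 detections, 21−8=13 misses.
Subtract the second batch: 27−8=19 detections and 13−4=9 misses.

19 detections and 9 misses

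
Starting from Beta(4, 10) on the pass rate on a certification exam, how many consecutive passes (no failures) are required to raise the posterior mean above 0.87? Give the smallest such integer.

After k passes and 0 failures the posterior is Beta(4+k, 10), with mean (4+k)/(4+10+k).
Set (4+k)/(14+k) > 0.87 and solve: k > (0.87·14 − 4)/(1 − 0.87) = 62.923.
The smallest integer exceeding 62.923 is 63, and checking k=63: (67)/(77) = 0.8701 > 0.87.

k = 63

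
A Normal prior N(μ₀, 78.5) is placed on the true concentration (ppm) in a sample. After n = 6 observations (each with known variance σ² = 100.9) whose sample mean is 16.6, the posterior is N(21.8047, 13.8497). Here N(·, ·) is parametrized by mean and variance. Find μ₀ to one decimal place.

The posterior mean is a precision-weighted average: μ_n = (τ₀μ₀ + τ_data·x̄)/(τ₀+τ_data), with τ₀=1/σ₀² and τ_data=n/σ².
Here τ₀ = 1/78.5 = 0.012739 and τ_data = 6/100.9 = 0.059465, so τ_n = 0.072204.
Rearranging for μ₀: μ₀ = (μ_n·τ_n − τ_data·x̄)/τ₀ = (21.8047·0.072204 − 0.059465·16.6) / 0.012739 = 0.587268/0.012739 ≈ 46.1.

μ₀ = 46.1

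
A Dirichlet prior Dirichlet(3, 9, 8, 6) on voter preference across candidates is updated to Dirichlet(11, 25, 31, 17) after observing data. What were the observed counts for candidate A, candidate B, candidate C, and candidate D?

counts (8, 16, 23, 11)

For a Dirichlet(α) prior with multinomial counts c, the posterior is Dirichlet(α + c) componentwise.
Counts are posterior − prior componentwise: 11−3=8, 25−9=16, 31−8=23, 17−6=11.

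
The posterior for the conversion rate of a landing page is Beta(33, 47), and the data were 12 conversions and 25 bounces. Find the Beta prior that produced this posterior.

Under Beta–binomial conjugacy the posterior parameters are (α+s, β+f).
Subtract the data counts: 33−12=21, 47−25=22.

Beta(21, 22)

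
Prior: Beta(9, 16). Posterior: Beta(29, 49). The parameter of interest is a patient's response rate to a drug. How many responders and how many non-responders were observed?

20 responders and 33 non-responders

A Beta(α, β) prior with s successes and f failures in binomial data gives a Beta(α+s, β+f) posterior.
So s = 29 − 9 = 20 and f = 49 − 16 = 33.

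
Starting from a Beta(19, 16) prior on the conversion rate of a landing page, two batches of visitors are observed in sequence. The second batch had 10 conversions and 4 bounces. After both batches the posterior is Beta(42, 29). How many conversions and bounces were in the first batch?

Sequential conjugate updates are equivalent to a single update on the pooled data, so total successes = posterior α − prior α and total failures = posterior β − prior β.
Total across both batches: 42−19=23 conversions, 29−16=13 bounces.
Subtract the second batch: 23−10=13 conversions and 13−4=9 bounces.

13 conversions and 9 bounces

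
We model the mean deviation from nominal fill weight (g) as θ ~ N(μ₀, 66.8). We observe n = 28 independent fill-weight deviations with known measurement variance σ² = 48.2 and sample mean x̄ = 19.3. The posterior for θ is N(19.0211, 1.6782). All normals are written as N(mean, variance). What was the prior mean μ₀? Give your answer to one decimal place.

μ₀ = 8.2

The posterior mean is a precision-weighted average: μ_n = (τ₀μ₀ + τ_data·x̄)/(τ₀+τ_data), with τ₀=1/σ₀² and τ_data=n/σ².
Here τ₀ = 1/66.8 = 0.014970 and τ_data = 28/48.2 = 0.580913, so τ_n = 0.595883.
Rearranging for μ₀: μ₀ = (μ_n·τ_n − τ_data·x̄)/τ₀ = (19.0211·0.595883 − 0.580913·19.3) / 0.014970 = 0.122729/0.014970 ≈ 8.2.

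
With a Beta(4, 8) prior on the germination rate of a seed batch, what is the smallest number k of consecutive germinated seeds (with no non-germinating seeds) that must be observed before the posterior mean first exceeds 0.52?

k = 5

After k germinated seeds and 0 non-germinating seeds the posterior is Beta(4+k, 8), with mean (4+k)/(4+8+k).
Set (4+k)/(12+k) > 0.52 and solve: k > (0.52·12 − 4)/(1 − 0.52) = 4.667.
The smallest integer exceeding 4.667 is 5.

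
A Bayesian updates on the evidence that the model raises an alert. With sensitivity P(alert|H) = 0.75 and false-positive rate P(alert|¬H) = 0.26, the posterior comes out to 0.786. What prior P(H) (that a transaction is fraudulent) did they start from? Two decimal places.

Bayes' rule in odds form gives O(H|E) = O(H)·[P(E|H)/P(E|¬H)], hence O(H) = O(H|E)/LR.
Posterior odds = 0.786/(1−0.786) = 3.6729. LR = 0.75/0.26 = 2.8846.
Prior odds = 3.6729/2.8846 = 1.2733, so P(H) = 1.2733/(1+1.2733) ≈ 0.56.

P(H) = 0.56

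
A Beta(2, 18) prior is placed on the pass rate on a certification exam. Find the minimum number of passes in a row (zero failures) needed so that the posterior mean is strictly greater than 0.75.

k = 53

After k passes and 0 failures the posterior is Beta(2+k, 18), with mean (2+k)/(2+18+k).
Set (2+k)/(20+k) > 0.75 and solve: k > (0.75·20 − 2)/(1 − 0.75) = 52.000.
The smallest integer exceeding 52.000 is 53, and checking k=53: (55)/(73) = 0.7534 > 0.75.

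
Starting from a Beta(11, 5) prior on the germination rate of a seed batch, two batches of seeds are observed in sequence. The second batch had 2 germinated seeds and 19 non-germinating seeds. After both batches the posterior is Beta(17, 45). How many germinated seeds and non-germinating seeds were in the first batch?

4 germinated seeds and 21 non-germinating seeds

Sequential conjugate updates are equivalent to a single update on the pooled data, so total successes = posterior α − prior α and total failures = posterior β − prior β.
Total across both batches: 17−11=6 germinated seeds, 45−5=40 non-germinating seeds.
Subtract the second batch: 6−2=4 germinated seeds and 40−19=21 non-germinating seeds.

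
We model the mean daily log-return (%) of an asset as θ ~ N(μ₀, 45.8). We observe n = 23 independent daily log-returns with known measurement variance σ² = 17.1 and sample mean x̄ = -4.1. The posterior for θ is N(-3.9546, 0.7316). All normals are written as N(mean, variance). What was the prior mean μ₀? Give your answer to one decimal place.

μ₀ = 5.0

The posterior mean is a precision-weighted average: μ_n = (τ₀μ₀ + τ_data·x̄)/(τ₀+τ_data), with τ₀=1/σ₀² and τ_data=n/σ².
Here τ₀ = 1/45.8 = 0.021834 and τ_data = 23/17.1 = 1.345029, so τ_n = 1.366863.
Rearranging for μ₀: μ₀ = (μ_n·τ_n − τ_data·x̄)/τ₀ = (-3.9546·1.366863 − 1.345029·-4.1) / 0.021834 = 0.109222/0.021834 ≈ 5.0.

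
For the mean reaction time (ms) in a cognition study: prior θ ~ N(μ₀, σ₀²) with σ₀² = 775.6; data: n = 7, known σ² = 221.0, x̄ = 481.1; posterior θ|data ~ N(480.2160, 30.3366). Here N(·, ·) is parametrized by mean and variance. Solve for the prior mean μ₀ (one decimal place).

μ₀ = 458.5

With known observation variance, the Normal–Normal posterior has precision τ_n = τ₀ + n/σ² and mean μ_n = (τ₀μ₀ + (n/σ²)x̄)/τ_n.
Here τ₀ = 1/775.6 = 0.001289 and τ_data = 7/221.0 = 0.031674, so τ_n = 0.032963.
Rearranging for μ₀: μ₀ = (μ_n·τ_n − τ_data·x̄)/τ₀ = (480.2160·0.032963 − 0.031674·481.1) / 0.001289 = 0.590999/0.001289 ≈ 458.5.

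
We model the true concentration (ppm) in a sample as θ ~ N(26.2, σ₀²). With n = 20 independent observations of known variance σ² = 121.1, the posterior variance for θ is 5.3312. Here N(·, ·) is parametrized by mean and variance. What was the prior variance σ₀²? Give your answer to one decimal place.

For the Normal–Normal model with known σ², precisions add: τ_n = τ₀ + n/σ².
So 1/σ₀² = 1/5.3312 − 20/121.1 = 0.187575 − 0.165153 = 0.022422.
Hence σ₀² = 1/0.022422 ≈ 44.6.

σ₀² = 44.6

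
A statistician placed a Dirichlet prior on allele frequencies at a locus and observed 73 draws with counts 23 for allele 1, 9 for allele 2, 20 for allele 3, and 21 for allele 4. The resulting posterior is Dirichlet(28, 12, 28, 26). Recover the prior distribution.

For a Dirichlet(α) prior with multinomial counts c, the posterior is Dirichlet(α + c) componentwise.
Subtract each count from the matching posterior parameter: 28−23=5, 12−9=3, 28−20=8, 26−21=5.

Dirichlet(5, 3, 8, 5)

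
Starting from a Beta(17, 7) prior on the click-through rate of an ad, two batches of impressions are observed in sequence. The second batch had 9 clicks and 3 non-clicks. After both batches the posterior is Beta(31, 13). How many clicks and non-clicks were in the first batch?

5 clicks and 3 non-clicks

Sequential conjugate updates are equivalent to a single update on the pooled data, so total successes = posterior α − prior α and total failures = posterior β − prior β.
Total across both batches: 31−17=14 clicks, 13−7=6 non-clicks.
Subtract the second batch: 14−9=5 clicks and 6−3=3 non-clicks.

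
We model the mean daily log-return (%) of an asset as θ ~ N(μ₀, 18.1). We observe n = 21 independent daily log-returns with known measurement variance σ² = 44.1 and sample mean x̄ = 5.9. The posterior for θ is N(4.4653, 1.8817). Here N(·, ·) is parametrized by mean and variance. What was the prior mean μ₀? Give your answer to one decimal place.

With known observation variance, the Normal–Normal posterior has precision τ_n = τ₀ + n/σ² and mean μ_n = (τ₀μ₀ + (n/σ²)x̄)/τ_n.
Here τ₀ = 1/18.1 = 0.055249 and τ_data = 21/44.1 = 0.476190, so τ_n = 0.531439.
Rearranging for μ₀: μ₀ = (μ_n·τ_n − τ_data·x̄)/τ₀ = (4.4653·0.531439 − 0.476190·5.9) / 0.055249 = -0.436486/0.055249 ≈ -7.9.

μ₀ = -7.9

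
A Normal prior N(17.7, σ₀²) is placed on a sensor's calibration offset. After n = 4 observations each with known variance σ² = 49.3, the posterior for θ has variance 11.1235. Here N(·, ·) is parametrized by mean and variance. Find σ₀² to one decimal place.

σ₀² = 114.1

For the Normal–Normal model with known σ², precisions add: τ_n = τ₀ + n/σ².
So 1/σ₀² = 1/11.1235 − 4/49.3 = 0.089900 − 0.081136 = 0.008764.
Hence σ₀² = 1/0.008764 ≈ 114.1.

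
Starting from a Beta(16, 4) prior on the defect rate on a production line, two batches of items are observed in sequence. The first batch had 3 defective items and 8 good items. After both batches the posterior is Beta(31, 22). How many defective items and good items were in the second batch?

Sequential conjugate updates are equivalent to a single update on the pooled data, so total successes = posterior α − prior α and total failures = posterior β − prior β.
Total across both batches: 31−16=15 defective items, 22−4=18 good items.
Subtract the first batch: 15−3=12 defective items and 18−8=10 good items.

12 defective items and 10 good items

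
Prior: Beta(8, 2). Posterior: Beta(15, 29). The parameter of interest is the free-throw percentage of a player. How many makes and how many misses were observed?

7 makes and 27 misses

A Beta(a, b) prior with s successes and f failures in binomial data gives a Beta(a+s, b+f) posterior.
Match parameters: s=15−8=7, f=29−2=27.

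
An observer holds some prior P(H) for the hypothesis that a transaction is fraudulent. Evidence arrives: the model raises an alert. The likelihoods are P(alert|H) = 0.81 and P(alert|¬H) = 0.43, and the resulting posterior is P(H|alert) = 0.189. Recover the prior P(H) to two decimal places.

Bayes' rule in odds form gives O(H|E) = O(H)·[P(E|H)/P(E|¬H)], hence O(H) = O(H|E)/LR.
Posterior odds = 0.189/(1−0.189) = 0.2330. LR = 0.81/0.43 = 1.8837.
Prior odds = 0.2330/1.8837 = 0.1237, so P(H) = 0.1237/(1+0.1237) ≈ 0.11.

P(H) = 0.11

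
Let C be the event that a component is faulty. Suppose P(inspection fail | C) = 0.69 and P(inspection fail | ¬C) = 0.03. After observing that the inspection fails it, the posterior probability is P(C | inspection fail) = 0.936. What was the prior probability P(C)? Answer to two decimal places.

Bayes' rule in odds form gives O(C|E) = O(C)·[P(E|C)/P(E|¬C)], hence O(C) = O(C|E)/LR.
Posterior odds = 0.936/(1−0.936) = 14.6250. LR = 0.69/0.03 = 23.0000.
Prior odds = 14.6250/23.0000 = 0.6359, so P(C) = 0.6359/(1+0.6359) ≈ 0.39.

P(C) = 0.39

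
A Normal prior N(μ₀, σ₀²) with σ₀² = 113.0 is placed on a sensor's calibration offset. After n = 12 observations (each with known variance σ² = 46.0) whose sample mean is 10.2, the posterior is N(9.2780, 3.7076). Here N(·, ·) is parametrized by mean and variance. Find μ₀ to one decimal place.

With known observation variance, the Normal–Normal posterior has precision τ_n = τ₀ + n/σ² and mean μ_n = (τ₀μ₀ + (n/σ²)x̄)/τ_n.
Here τ₀ = 1/113.0 = 0.008850 and τ_data = 12/46.0 = 0.260870, so τ_n = 0.269720.
Rearranging for μ₀: μ₀ = (μ_n·τ_n − τ_data·x̄)/τ₀ = (9.2780·0.269720 − 0.260870·10.2) / 0.008850 = -0.158412/0.008850 ≈ -17.9.

μ₀ = -17.9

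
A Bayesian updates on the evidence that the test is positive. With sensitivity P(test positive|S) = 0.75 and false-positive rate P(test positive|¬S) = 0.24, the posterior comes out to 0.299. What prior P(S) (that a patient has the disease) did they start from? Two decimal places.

Bayes' rule in odds form gives O(S|E) = O(S)·[P(E|S)/P(E|¬S)], hence O(S) = O(S|E)/LR.
Posterior odds = 0.299/(1−0.299) = 0.4265. LR = 0.75/0.24 = 3.1250.
Prior odds = 0.4265/3.1250 = 0.1365, so P(S) = 0.1365/(1+0.1365) ≈ 0.12.

P(S) = 0.12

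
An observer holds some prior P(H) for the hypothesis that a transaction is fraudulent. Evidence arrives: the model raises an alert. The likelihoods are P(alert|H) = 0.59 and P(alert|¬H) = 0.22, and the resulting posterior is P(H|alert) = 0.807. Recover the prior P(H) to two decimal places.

Bayes' rule in odds form gives O(H|E) = O(H)·[P(E|H)/P(E|¬H)], hence O(H) = O(H|E)/LR.
Posterior odds = 0.807/(1−0.807) = 4.1813. LR = 0.59/0.22 = 2.6818.
Prior odds = 4.1813/2.6818 = 1.5591, so P(H) = 1.5591/(1+1.5591) ≈ 0.61.

P(H) = 0.61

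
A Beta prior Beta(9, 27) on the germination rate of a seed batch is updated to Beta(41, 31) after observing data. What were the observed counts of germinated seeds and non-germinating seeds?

Under Beta–binomial conjugacy the posterior parameters are (α+s, β+f).
So s = 41 − 9 = 32 and f = 31 − 27 = 4.

32 germinated seeds and 4 non-germinating seeds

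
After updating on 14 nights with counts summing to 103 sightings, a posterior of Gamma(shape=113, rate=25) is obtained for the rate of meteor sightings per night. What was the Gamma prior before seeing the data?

Gamma(shape=10, rate=11)

A Gamma(α, β) prior (rate parametrization) on a Poisson rate with n observations summing to S gives posterior Gamma(α+S, β+n).
So α = 113 − 103 = 10 and β = 25 − 14 = 11.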